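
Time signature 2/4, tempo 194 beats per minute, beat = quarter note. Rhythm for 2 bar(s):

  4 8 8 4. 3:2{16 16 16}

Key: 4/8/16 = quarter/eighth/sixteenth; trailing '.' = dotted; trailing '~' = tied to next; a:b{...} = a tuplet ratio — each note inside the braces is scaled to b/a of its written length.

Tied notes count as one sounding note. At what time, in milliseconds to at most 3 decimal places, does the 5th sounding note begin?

1. 0.0ms @ 0 + 309.278ms (1)
2. 309.278ms @ 1 + 154.639ms (1/2)
3. 463.918ms @ 3/2 + 154.639ms (1/2)
4. 618.557ms @ 2 + 463.918ms (3/2)
5. 1082.474ms @ 7/2 + 51.546ms (1/6)
6. 1134.021ms @ 11/3 + 51.546ms (1/6)
7. 1185.567ms @ 23/6 + 51.546ms (1/6)

note 5 onset = 7/2b = 1082.474ms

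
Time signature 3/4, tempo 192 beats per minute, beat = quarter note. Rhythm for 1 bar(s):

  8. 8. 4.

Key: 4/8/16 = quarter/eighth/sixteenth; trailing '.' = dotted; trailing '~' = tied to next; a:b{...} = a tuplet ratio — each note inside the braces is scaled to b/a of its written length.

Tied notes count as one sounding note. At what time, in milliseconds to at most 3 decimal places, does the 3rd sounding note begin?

note 3 onset = 3/2b = 468.75ms

1. 0.0ms @ 0 + 234.375ms (3/4)
2. 234.375ms @ 3/4 + 234.375ms (3/4)
3. 468.75ms @ 3/2 + 468.75ms (3/2)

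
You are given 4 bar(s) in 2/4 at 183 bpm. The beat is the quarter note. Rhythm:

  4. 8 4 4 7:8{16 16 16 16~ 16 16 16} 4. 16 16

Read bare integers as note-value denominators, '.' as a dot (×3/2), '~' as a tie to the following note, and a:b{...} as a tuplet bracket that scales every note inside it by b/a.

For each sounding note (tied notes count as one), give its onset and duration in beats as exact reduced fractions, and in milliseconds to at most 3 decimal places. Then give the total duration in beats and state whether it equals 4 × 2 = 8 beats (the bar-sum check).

1) 0.0ms=0b +491.803ms=3/2b
2) 491.803ms=3/2b +163.934ms=1/2b
3) 655.738ms=2b +327.869ms=1b
4) 983.607ms=3b +327.869ms=1b
5) 1311.475ms=4b +93.677ms=2/7b
6) 1405.152ms=30/7b +93.677ms=2/7b
7) 1498.829ms=32/7b +93.677ms=2/7b
8) 1592.506ms=34/7b +187.354ms=4/7b
9) 1779.859ms=38/7b +93.677ms=2/7b
10) 1873.536ms=40/7b +93.677ms=2/7b
11) 1967.213ms=6b +491.803ms=3/2b
12) 2459.016ms=15/2b +81.967ms=1/4b
13) 2540.984ms=31/4b +81.967ms=1/4b
Σ=8b of 8 (183bpm 2/4) — PASS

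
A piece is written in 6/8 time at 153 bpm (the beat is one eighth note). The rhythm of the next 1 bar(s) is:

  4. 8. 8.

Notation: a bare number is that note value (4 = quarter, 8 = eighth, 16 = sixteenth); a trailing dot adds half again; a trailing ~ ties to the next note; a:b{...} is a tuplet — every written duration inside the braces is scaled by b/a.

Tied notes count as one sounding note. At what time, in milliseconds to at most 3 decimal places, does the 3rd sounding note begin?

note 3 onset = 9/2b = 1764.706ms

1. 0.0ms @ 0 + 1176.471ms (3)
2. 1176.471ms @ 3 + 588.235ms (3/2)
3. 1764.706ms @ 9/2 + 588.235ms (3/2)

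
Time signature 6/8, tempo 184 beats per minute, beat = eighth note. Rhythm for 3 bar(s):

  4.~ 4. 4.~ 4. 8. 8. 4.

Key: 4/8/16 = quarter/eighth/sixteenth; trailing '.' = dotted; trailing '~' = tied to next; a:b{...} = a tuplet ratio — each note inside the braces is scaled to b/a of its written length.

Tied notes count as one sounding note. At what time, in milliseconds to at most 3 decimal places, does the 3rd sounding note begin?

1. 0.0ms @ 0 + 1956.522ms (6)
2. 1956.522ms @ 6 + 1956.522ms (6)
3. 3913.043ms @ 12 + 489.13ms (3/2)
4. 4402.174ms @ 27/2 + 489.13ms (3/2)
5. 4891.304ms @ 15 + 978.261ms (3)

note 3 onset = 12b = 3913.043ms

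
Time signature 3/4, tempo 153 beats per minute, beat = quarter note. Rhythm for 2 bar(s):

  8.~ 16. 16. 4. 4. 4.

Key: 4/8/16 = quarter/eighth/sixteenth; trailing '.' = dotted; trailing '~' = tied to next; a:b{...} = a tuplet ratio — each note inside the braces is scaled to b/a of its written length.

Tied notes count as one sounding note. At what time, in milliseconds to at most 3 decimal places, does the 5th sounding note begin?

1. 0.0ms @ 0 + 441.176ms (9/8)
2. 441.176ms @ 9/8 + 147.059ms (3/8)
3. 588.235ms @ 3/2 + 588.235ms (3/2)
4. 1176.471ms @ 3 + 588.235ms (3/2)
5. 1764.706ms @ 9/2 + 588.235ms (3/2)

note 5 onset = 9/2b = 1764.706ms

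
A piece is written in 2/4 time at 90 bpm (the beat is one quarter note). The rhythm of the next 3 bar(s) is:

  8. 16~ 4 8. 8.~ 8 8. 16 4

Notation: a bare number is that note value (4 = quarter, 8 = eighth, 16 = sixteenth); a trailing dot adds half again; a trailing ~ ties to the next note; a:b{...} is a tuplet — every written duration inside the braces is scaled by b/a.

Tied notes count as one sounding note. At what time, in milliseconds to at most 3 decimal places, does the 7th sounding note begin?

note 7 onset = 5b = 3333.333ms

1. 0.0ms @ 0 + 500.0ms (3/4)
2. 500.0ms @ 3/4 + 833.333ms (5/4)
3. 1333.333ms @ 2 + 500.0ms (3/4)
4. 1833.333ms @ 11/4 + 833.333ms (5/4)
5. 2666.667ms @ 4 + 500.0ms (3/4)
6. 3166.667ms @ 19/4 + 166.667ms (1/4)
7. 3333.333ms @ 5 + 666.667ms (1)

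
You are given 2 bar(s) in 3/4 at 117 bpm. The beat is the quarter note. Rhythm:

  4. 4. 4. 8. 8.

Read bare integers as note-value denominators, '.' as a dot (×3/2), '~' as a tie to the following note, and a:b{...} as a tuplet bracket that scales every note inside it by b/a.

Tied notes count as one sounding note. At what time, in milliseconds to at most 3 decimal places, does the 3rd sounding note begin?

note 3 onset = 3b = 1538.462ms

1. 0.0ms @ 0 + 769.231ms (3/2)
2. 769.231ms @ 3/2 + 769.231ms (3/2)
3. 1538.462ms @ 3 + 769.231ms (3/2)
4. 2307.692ms @ 9/2 + 384.615ms (3/4)
5. 2692.308ms @ 21/4 + 384.615ms (3/4)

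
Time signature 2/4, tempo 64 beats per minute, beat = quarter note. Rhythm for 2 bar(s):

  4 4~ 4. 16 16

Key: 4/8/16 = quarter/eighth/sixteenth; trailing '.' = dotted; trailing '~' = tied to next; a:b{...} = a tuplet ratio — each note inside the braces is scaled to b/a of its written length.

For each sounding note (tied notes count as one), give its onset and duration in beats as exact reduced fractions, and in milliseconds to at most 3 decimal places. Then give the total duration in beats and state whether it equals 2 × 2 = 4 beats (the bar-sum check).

1) 0.0ms=0b +937.5ms=1b
2) 937.5ms=1b +2343.75ms=5/2b
3) 3281.25ms=7/2b +234.375ms=1/4b
4) 3515.625ms=15/4b +234.375ms=1/4b
Σ=4b of 4 (64bpm 2/4) — PASS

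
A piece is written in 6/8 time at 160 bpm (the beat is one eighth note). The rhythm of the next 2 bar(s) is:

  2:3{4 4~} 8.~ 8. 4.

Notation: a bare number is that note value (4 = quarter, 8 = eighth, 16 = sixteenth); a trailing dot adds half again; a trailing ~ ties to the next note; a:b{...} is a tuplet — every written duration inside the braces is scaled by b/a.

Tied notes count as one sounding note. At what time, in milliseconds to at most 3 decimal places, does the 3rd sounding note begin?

note 3 onset = 9b = 3375.0ms

1. 0.0ms @ 0 + 1125.0ms (3)
2. 1125.0ms @ 3 + 2250.0ms (6)
3. 3375.0ms @ 9 + 1125.0ms (3)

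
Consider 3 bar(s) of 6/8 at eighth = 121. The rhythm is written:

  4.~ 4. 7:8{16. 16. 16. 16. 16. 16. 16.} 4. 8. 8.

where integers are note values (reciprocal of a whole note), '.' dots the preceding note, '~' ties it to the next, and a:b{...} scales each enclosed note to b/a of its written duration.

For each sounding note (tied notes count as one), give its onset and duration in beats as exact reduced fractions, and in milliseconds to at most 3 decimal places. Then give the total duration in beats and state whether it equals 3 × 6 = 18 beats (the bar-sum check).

1) 0.0ms=0b +2975.207ms=6b
2) 2975.207ms=6b +425.03ms=6/7b
3) 3400.236ms=48/7b +425.03ms=6/7b
4) 3825.266ms=54/7b +425.03ms=6/7b
5) 4250.295ms=60/7b +425.03ms=6/7b
6) 4675.325ms=66/7b +425.03ms=6/7b
7) 5100.354ms=72/7b +425.03ms=6/7b
8) 5525.384ms=78/7b +425.03ms=6/7b
9) 5950.413ms=12b +1487.603ms=3b
10) 7438.017ms=15b +743.802ms=3/2b
11) 8181.818ms=33/2b +743.802ms=3/2b
Σ=18b of 18 (121bpm 6/8) — PASS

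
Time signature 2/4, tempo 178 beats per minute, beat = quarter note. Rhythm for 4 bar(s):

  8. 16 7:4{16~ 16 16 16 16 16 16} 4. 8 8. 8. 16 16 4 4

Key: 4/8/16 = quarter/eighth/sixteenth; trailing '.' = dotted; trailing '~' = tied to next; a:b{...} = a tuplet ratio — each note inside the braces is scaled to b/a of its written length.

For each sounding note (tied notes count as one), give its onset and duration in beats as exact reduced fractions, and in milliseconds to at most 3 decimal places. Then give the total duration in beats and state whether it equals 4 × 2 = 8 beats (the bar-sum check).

1) 0.0ms=0b +252.809ms=3/4b
2) 252.809ms=3/4b +84.27ms=1/4b
3) 337.079ms=1b +96.308ms=2/7b
4) 433.387ms=9/7b +48.154ms=1/7b
5) 481.541ms=10/7b +48.154ms=1/7b
6) 529.695ms=11/7b +48.154ms=1/7b
7) 577.849ms=12/7b +48.154ms=1/7b
8) 626.003ms=13/7b +48.154ms=1/7b
9) 674.157ms=2b +505.618ms=3/2b
10) 1179.775ms=7/2b +168.539ms=1/2b
11) 1348.315ms=4b +252.809ms=3/4b
12) 1601.124ms=19/4b +252.809ms=3/4b
13) 1853.933ms=11/2b +84.27ms=1/4b
14) 1938.202ms=23/4b +84.27ms=1/4b
15) 2022.472ms=6b +337.079ms=1b
16) 2359.551ms=7b +337.079ms=1b
Σ=8b of 8 (178bpm 2/4) — PASS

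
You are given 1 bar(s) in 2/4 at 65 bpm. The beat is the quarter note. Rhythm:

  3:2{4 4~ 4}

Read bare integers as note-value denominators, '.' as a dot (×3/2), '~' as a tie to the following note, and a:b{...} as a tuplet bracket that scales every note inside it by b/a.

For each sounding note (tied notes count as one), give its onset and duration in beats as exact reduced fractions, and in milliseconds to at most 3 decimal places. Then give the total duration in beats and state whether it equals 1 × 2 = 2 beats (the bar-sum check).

1) 0.0ms=0b +615.385ms=2/3b
2) 615.385ms=2/3b +1230.769ms=4/3b
Σ=2b of 2 (65bpm 2/4) — PASS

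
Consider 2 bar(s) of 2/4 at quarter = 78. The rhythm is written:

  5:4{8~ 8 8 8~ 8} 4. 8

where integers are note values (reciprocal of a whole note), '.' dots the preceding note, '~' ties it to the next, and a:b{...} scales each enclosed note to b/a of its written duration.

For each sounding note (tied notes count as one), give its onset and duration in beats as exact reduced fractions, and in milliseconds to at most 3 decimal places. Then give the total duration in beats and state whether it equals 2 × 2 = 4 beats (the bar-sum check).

1) 0.0ms=0b +615.385ms=4/5b
2) 615.385ms=4/5b +307.692ms=2/5b
3) 923.077ms=6/5b +615.385ms=4/5b
4) 1538.462ms=2b +1153.846ms=3/2b
5) 2692.308ms=7/2b +384.615ms=1/2b
Σ=4b of 4 (78bpm 2/4) — PASS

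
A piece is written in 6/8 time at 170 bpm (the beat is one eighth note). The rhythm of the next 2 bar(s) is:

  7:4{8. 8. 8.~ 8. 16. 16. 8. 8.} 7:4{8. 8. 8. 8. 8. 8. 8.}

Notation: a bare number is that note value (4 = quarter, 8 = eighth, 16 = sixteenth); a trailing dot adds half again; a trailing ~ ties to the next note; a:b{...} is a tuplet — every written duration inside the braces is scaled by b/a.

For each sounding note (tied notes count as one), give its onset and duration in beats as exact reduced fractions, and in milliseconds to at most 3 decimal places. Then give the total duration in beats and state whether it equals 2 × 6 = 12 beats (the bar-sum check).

1) 0.0ms=0b +302.521ms=6/7b
2) 302.521ms=6/7b +302.521ms=6/7b
3) 605.042ms=12/7b +605.042ms=12/7b
4) 1210.084ms=24/7b +151.261ms=3/7b
5) 1361.345ms=27/7b +151.261ms=3/7b
6) 1512.605ms=30/7b +302.521ms=6/7b
7) 1815.126ms=36/7b +302.521ms=6/7b
8) 2117.647ms=6b +302.521ms=6/7b
9) 2420.168ms=48/7b +302.521ms=6/7b
10) 2722.689ms=54/7b +302.521ms=6/7b
11) 3025.21ms=60/7b +302.521ms=6/7b
12) 3327.731ms=66/7b +302.521ms=6/7b
13) 3630.252ms=72/7b +302.521ms=6/7b
14) 3932.773ms=78/7b +302.521ms=6/7b
Σ=12b of 12 (170bpm 6/8) — PASS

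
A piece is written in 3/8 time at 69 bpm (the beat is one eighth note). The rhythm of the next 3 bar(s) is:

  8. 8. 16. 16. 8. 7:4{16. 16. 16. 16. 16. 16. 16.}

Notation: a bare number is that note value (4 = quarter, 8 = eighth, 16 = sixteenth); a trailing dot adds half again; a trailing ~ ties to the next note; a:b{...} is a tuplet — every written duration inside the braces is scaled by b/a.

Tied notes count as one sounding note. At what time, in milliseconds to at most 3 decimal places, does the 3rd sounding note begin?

1. 0.0ms @ 0 + 1304.348ms (3/2)
2. 1304.348ms @ 3/2 + 1304.348ms (3/2)
3. 2608.696ms @ 3 + 652.174ms (3/4)
4. 3260.87ms @ 15/4 + 652.174ms (3/4)
5. 3913.043ms @ 9/2 + 1304.348ms (3/2)
6. 5217.391ms @ 6 + 372.671ms (3/7)
7. 5590.062ms @ 45/7 + 372.671ms (3/7)
8. 5962.733ms @ 48/7 + 372.671ms (3/7)
9. 6335.404ms @ 51/7 + 372.671ms (3/7)
10. 6708.075ms @ 54/7 + 372.671ms (3/7)
11. 7080.745ms @ 57/7 + 372.671ms (3/7)
12. 7453.416ms @ 60/7 + 372.671ms (3/7)

note 3 onset = 3b = 2608.696ms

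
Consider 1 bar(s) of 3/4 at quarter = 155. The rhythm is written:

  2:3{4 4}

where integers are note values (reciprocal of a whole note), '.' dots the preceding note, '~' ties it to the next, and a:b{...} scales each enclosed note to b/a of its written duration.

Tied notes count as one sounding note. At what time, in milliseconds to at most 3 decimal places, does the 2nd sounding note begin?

note 2 onset = 3/2b = 580.645ms

1. 0.0ms @ 0 + 580.645ms (3/2)
2. 580.645ms @ 3/2 + 580.645ms (3/2)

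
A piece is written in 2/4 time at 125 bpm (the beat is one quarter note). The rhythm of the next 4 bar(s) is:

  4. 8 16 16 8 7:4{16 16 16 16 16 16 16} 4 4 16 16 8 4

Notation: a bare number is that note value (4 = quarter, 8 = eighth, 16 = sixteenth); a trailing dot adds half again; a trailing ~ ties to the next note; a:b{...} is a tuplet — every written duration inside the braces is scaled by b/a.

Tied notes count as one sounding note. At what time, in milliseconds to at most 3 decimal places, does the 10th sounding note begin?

note 10 onset = 25/7b = 1714.286ms

1. 0.0ms @ 0 + 720.0ms (3/2)
2. 720.0ms @ 3/2 + 240.0ms (1/2)
3. 960.0ms @ 2 + 120.0ms (1/4)
4. 1080.0ms @ 9/4 + 120.0ms (1/4)
5. 1200.0ms @ 5/2 + 240.0ms (1/2)
6. 1440.0ms @ 3 + 68.571ms (1/7)
7. 1508.571ms @ 22/7 + 68.571ms (1/7)
8. 1577.143ms @ 23/7 + 68.571ms (1/7)
9. 1645.714ms @ 24/7 + 68.571ms (1/7)
10. 1714.286ms @ 25/7 + 68.571ms (1/7)
11. 1782.857ms @ 26/7 + 68.571ms (1/7)
12. 1851.429ms @ 27/7 + 68.571ms (1/7)
13. 1920.0ms @ 4 + 480.0ms (1)
14. 2400.0ms @ 5 + 480.0ms (1)
15. 2880.0ms @ 6 + 120.0ms (1/4)
16. 3000.0ms @ 25/4 + 120.0ms (1/4)
17. 3120.0ms @ 13/2 + 240.0ms (1/2)
18. 3360.0ms @ 7 + 480.0ms (1)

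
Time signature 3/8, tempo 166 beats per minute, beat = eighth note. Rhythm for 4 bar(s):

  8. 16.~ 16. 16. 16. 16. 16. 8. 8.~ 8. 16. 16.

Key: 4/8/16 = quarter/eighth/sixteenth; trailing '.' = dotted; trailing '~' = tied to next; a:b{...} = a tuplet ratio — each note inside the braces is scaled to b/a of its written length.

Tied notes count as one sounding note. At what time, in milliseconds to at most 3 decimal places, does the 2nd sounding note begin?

note 2 onset = 3/2b = 542.169ms

1. 0.0ms @ 0 + 542.169ms (3/2)
2. 542.169ms @ 3/2 + 542.169ms (3/2)
3. 1084.337ms @ 3 + 271.084ms (3/4)
4. 1355.422ms @ 15/4 + 271.084ms (3/4)
5. 1626.506ms @ 9/2 + 271.084ms (3/4)
6. 1897.59ms @ 21/4 + 271.084ms (3/4)
7. 2168.675ms @ 6 + 542.169ms (3/2)
8. 2710.843ms @ 15/2 + 1084.337ms (3)
9. 3795.181ms @ 21/2 + 271.084ms (3/4)
10. 4066.265ms @ 45/4 + 271.084ms (3/4)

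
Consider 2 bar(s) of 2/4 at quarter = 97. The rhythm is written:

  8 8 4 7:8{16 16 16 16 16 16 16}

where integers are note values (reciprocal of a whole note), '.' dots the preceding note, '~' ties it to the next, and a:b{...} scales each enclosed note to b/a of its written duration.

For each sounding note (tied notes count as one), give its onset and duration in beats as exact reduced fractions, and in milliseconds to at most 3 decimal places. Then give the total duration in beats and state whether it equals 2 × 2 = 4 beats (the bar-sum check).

1) 0.0ms=0b +309.278ms=1/2b
2) 309.278ms=1/2b +309.278ms=1/2b
3) 618.557ms=1b +618.557ms=1b
4) 1237.113ms=2b +176.73ms=2/7b
5) 1413.844ms=16/7b +176.73ms=2/7b
6) 1590.574ms=18/7b +176.73ms=2/7b
7) 1767.305ms=20/7b +176.73ms=2/7b
8) 1944.035ms=22/7b +176.73ms=2/7b
9) 2120.766ms=24/7b +176.73ms=2/7b
10) 2297.496ms=26/7b +176.73ms=2/7b
Σ=4b of 4 (97bpm 2/4) — PASS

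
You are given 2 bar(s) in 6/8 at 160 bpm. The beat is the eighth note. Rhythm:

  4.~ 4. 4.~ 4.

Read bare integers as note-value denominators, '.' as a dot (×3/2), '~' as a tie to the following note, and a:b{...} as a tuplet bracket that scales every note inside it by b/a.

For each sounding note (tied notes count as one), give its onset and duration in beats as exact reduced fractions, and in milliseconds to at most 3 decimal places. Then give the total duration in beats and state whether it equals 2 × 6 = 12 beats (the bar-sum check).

1) 0.0ms=0b +2250.0ms=6b
2) 2250.0ms=6b +2250.0ms=6b
Σ=12b of 12 (160bpm 6/8) — PASS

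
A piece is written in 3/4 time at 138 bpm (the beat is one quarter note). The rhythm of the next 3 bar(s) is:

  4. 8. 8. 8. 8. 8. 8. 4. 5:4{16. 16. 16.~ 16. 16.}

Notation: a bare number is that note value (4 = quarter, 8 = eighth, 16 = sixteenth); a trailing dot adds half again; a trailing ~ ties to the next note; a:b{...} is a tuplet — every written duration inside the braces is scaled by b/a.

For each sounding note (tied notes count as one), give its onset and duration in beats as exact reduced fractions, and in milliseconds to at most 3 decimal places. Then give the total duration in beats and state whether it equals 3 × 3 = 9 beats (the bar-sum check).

1) 0.0ms=0b +652.174ms=3/2b
2) 652.174ms=3/2b +326.087ms=3/4b
3) 978.261ms=9/4b +326.087ms=3/4b
4) 1304.348ms=3b +326.087ms=3/4b
5) 1630.435ms=15/4b +326.087ms=3/4b
6) 1956.522ms=9/2b +326.087ms=3/4b
7) 2282.609ms=21/4b +326.087ms=3/4b
8) 2608.696ms=6b +652.174ms=3/2b
9) 3260.87ms=15/2b +130.435ms=3/10b
10) 3391.304ms=39/5b +130.435ms=3/10b
11) 3521.739ms=81/10b +260.87ms=3/5b
12) 3782.609ms=87/10b +130.435ms=3/10b
Σ=9b of 9 (138bpm 3/4) — PASS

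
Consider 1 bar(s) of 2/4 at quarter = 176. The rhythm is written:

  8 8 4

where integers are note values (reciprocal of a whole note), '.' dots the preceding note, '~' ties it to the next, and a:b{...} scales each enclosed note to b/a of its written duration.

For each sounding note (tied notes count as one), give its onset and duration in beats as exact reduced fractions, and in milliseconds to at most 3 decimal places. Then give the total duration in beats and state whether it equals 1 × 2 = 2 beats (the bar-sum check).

1) 0.0ms=0b +170.455ms=1/2b
2) 170.455ms=1/2b +170.455ms=1/2b
3) 340.909ms=1b +340.909ms=1b
Σ=2b of 2 (176bpm 2/4) — PASS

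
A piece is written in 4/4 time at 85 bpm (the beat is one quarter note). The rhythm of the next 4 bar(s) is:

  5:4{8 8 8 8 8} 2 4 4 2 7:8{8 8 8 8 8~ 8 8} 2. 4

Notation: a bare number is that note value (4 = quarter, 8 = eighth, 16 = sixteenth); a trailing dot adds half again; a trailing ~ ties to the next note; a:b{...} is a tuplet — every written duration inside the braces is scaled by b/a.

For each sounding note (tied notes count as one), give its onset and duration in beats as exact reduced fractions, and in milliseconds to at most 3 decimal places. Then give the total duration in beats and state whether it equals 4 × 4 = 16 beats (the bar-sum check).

1) 0.0ms=0b +282.353ms=2/5b
2) 282.353ms=2/5b +282.353ms=2/5b
3) 564.706ms=4/5b +282.353ms=2/5b
4) 847.059ms=6/5b +282.353ms=2/5b
5) 1129.412ms=8/5b +282.353ms=2/5b
6) 1411.765ms=2b +1411.765ms=2b
7) 2823.529ms=4b +705.882ms=1b
8) 3529.412ms=5b +705.882ms=1b
9) 4235.294ms=6b +1411.765ms=2b
10) 5647.059ms=8b +403.361ms=4/7b
11) 6050.42ms=60/7b +403.361ms=4/7b
12) 6453.782ms=64/7b +403.361ms=4/7b
13) 6857.143ms=68/7b +403.361ms=4/7b
14) 7260.504ms=72/7b +806.723ms=8/7b
15) 8067.227ms=80/7b +403.361ms=4/7b
16) 8470.588ms=12b +2117.647ms=3b
17) 10588.235ms=15b +705.882ms=1b
Σ=16b of 16 (85bpm 4/4) — PASS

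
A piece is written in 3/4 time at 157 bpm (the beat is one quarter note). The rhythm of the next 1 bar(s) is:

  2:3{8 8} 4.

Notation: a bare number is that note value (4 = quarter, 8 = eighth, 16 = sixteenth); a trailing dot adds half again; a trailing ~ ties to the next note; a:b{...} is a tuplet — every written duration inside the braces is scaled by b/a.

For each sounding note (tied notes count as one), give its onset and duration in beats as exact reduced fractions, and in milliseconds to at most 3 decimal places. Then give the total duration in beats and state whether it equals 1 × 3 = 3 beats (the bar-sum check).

1) 0.0ms=0b +286.624ms=3/4b
2) 286.624ms=3/4b +286.624ms=3/4b
3) 573.248ms=3/2b +573.248ms=3/2b
Σ=3b of 3 (157bpm 3/4) — PASS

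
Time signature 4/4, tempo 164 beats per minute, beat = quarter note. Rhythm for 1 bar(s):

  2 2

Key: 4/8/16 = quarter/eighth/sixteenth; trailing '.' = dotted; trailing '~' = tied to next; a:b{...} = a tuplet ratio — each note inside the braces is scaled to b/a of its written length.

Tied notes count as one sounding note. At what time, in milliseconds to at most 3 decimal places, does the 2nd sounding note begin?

note 2 onset = 2b = 731.707ms

1. 0.0ms @ 0 + 731.707ms (2)
2. 731.707ms @ 2 + 731.707ms (2)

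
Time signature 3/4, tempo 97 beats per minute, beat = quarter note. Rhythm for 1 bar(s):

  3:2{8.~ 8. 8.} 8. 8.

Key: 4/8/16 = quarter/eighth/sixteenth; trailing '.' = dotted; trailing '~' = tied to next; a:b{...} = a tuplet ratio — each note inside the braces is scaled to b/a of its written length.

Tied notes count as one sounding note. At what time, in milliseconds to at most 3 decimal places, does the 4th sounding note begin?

1. 0.0ms @ 0 + 618.557ms (1)
2. 618.557ms @ 1 + 309.278ms (1/2)
3. 927.835ms @ 3/2 + 463.918ms (3/4)
4. 1391.753ms @ 9/4 + 463.918ms (3/4)

note 4 onset = 9/4b = 1391.753ms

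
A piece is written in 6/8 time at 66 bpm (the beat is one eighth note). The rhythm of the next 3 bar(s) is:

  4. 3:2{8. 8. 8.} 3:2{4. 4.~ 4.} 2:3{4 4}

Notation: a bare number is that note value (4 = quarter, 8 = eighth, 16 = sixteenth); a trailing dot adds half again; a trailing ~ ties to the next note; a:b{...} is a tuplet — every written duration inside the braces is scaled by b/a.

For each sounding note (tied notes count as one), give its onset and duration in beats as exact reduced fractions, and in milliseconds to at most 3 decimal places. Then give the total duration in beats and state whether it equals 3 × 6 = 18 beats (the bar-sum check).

1) 0.0ms=0b +2727.273ms=3b
2) 2727.273ms=3b +909.091ms=1b
3) 3636.364ms=4b +909.091ms=1b
4) 4545.455ms=5b +909.091ms=1b
5) 5454.545ms=6b +1818.182ms=2b
6) 7272.727ms=8b +3636.364ms=4b
7) 10909.091ms=12b +2727.273ms=3b
8) 13636.364ms=15b +2727.273ms=3b
Σ=18b of 18 (66bpm 6/8) — PASS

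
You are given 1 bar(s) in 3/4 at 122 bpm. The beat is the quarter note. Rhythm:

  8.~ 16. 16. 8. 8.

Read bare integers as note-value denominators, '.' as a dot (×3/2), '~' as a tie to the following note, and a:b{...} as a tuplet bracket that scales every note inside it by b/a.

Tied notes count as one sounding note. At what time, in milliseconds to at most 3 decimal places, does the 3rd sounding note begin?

1. 0.0ms @ 0 + 553.279ms (9/8)
2. 553.279ms @ 9/8 + 184.426ms (3/8)
3. 737.705ms @ 3/2 + 368.852ms (3/4)
4. 1106.557ms @ 9/4 + 368.852ms (3/4)

note 3 onset = 3/2b = 737.705ms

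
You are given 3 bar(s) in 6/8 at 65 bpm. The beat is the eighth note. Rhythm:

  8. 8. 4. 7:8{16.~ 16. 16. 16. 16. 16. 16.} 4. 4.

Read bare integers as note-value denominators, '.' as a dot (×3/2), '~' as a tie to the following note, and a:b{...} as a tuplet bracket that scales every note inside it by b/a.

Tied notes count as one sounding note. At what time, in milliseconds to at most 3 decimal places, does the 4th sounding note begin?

note 4 onset = 6b = 5538.462ms

1. 0.0ms @ 0 + 1384.615ms (3/2)
2. 1384.615ms @ 3/2 + 1384.615ms (3/2)
3. 2769.231ms @ 3 + 2769.231ms (3)
4. 5538.462ms @ 6 + 1582.418ms (12/7)
5. 7120.879ms @ 54/7 + 791.209ms (6/7)
6. 7912.088ms @ 60/7 + 791.209ms (6/7)
7. 8703.297ms @ 66/7 + 791.209ms (6/7)
8. 9494.505ms @ 72/7 + 791.209ms (6/7)
9. 10285.714ms @ 78/7 + 791.209ms (6/7)
10. 11076.923ms @ 12 + 2769.231ms (3)
11. 13846.154ms @ 15 + 2769.231ms (3)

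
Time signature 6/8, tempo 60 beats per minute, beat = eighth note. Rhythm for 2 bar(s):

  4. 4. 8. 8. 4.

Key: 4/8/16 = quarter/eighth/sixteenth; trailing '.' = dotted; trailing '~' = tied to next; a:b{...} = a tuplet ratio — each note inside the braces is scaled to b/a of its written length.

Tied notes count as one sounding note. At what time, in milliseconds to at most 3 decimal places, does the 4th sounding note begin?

note 4 onset = 15/2b = 7500.0ms

1. 0.0ms @ 0 + 3000.0ms (3)
2. 3000.0ms @ 3 + 3000.0ms (3)
3. 6000.0ms @ 6 + 1500.0ms (3/2)
4. 7500.0ms @ 15/2 + 1500.0ms (3/2)
5. 9000.0ms @ 9 + 3000.0ms (3)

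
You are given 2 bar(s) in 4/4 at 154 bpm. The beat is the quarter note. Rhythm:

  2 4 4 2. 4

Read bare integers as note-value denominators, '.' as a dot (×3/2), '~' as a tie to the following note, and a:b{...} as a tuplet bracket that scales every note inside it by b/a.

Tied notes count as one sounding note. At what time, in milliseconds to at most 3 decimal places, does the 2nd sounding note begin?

note 2 onset = 2b = 779.221ms

1. 0.0ms @ 0 + 779.221ms (2)
2. 779.221ms @ 2 + 389.61ms (1)
3. 1168.831ms @ 3 + 389.61ms (1)
4. 1558.442ms @ 4 + 1168.831ms (3)
5. 2727.273ms @ 7 + 389.61ms (1)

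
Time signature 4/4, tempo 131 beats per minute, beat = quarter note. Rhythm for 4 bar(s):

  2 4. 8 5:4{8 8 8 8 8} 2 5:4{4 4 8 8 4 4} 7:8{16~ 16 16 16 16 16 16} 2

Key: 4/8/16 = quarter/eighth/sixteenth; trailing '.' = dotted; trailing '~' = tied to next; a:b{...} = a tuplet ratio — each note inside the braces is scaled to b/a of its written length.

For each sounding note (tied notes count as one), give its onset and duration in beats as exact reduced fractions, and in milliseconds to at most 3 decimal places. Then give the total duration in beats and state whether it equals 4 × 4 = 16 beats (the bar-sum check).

1) 0.0ms=0b +916.031ms=2b
2) 916.031ms=2b +687.023ms=3/2b
3) 1603.053ms=7/2b +229.008ms=1/2b
4) 1832.061ms=4b +183.206ms=2/5b
5) 2015.267ms=22/5b +183.206ms=2/5b
6) 2198.473ms=24/5b +183.206ms=2/5b
7) 2381.679ms=26/5b +183.206ms=2/5b
8) 2564.885ms=28/5b +183.206ms=2/5b
9) 2748.092ms=6b +916.031ms=2b
10) 3664.122ms=8b +366.412ms=4/5b
11) 4030.534ms=44/5b +366.412ms=4/5b
12) 4396.947ms=48/5b +183.206ms=2/5b
13) 4580.153ms=10b +183.206ms=2/5b
14) 4763.359ms=52/5b +366.412ms=4/5b
15) 5129.771ms=56/5b +366.412ms=4/5b
16) 5496.183ms=12b +261.723ms=4/7b
17) 5757.906ms=88/7b +130.862ms=2/7b
18) 5888.768ms=90/7b +130.862ms=2/7b
19) 6019.629ms=92/7b +130.862ms=2/7b
20) 6150.491ms=94/7b +130.862ms=2/7b
21) 6281.352ms=96/7b +130.862ms=2/7b
22) 6412.214ms=14b +916.031ms=2b
Σ=16b of 16 (131bpm 4/4) — PASS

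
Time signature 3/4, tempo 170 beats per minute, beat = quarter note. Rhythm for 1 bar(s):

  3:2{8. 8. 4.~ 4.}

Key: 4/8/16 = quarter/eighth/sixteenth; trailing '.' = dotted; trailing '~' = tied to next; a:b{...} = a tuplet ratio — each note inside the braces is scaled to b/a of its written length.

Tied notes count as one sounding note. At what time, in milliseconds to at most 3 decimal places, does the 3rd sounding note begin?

note 3 onset = 1b = 352.941ms

1. 0.0ms @ 0 + 176.471ms (1/2)
2. 176.471ms @ 1/2 + 176.471ms (1/2)
3. 352.941ms @ 1 + 705.882ms (2)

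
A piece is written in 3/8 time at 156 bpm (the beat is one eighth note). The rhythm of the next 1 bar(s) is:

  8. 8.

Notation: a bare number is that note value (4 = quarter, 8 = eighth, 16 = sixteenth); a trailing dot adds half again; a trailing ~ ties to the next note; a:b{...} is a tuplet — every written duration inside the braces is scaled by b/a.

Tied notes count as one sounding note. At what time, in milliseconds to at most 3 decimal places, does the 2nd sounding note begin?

1. 0.0ms @ 0 + 576.923ms (3/2)
2. 576.923ms @ 3/2 + 576.923ms (3/2)

note 2 onset = 3/2b = 576.923ms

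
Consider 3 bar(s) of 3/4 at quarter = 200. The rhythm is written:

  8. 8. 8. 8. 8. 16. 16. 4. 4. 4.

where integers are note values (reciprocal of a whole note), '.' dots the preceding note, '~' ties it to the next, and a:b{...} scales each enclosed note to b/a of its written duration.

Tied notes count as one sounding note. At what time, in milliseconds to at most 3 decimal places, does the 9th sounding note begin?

1. 0.0ms @ 0 + 225.0ms (3/4)
2. 225.0ms @ 3/4 + 225.0ms (3/4)
3. 450.0ms @ 3/2 + 225.0ms (3/4)
4. 675.0ms @ 9/4 + 225.0ms (3/4)
5. 900.0ms @ 3 + 225.0ms (3/4)
6. 1125.0ms @ 15/4 + 112.5ms (3/8)
7. 1237.5ms @ 33/8 + 112.5ms (3/8)
8. 1350.0ms @ 9/2 + 450.0ms (3/2)
9. 1800.0ms @ 6 + 450.0ms (3/2)
10. 2250.0ms @ 15/2 + 450.0ms (3/2)

note 9 onset = 6b = 1800.0ms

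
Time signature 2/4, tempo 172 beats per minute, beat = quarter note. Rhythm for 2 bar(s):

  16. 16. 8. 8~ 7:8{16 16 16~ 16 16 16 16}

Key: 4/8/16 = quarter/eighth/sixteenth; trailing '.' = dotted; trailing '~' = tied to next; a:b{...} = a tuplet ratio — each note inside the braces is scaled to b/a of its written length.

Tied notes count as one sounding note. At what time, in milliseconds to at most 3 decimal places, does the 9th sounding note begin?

1. 0.0ms @ 0 + 130.814ms (3/8)
2. 130.814ms @ 3/8 + 130.814ms (3/8)
3. 261.628ms @ 3/4 + 261.628ms (3/4)
4. 523.256ms @ 3/2 + 274.086ms (11/14)
5. 797.342ms @ 16/7 + 99.668ms (2/7)
6. 897.01ms @ 18/7 + 199.336ms (4/7)
7. 1096.346ms @ 22/7 + 99.668ms (2/7)
8. 1196.013ms @ 24/7 + 99.668ms (2/7)
9. 1295.681ms @ 26/7 + 99.668ms (2/7)

note 9 onset = 26/7b = 1295.681ms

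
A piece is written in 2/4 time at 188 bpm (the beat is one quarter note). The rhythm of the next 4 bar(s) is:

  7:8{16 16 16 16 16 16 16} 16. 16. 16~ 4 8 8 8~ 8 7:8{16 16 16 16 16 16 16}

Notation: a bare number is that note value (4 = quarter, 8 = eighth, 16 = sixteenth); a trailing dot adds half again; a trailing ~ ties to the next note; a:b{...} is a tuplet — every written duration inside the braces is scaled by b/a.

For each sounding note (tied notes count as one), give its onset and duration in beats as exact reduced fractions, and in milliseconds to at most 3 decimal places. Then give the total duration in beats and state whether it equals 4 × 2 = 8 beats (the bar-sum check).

1) 0.0ms=0b +91.185ms=2/7b
2) 91.185ms=2/7b +91.185ms=2/7b
3) 182.371ms=4/7b +91.185ms=2/7b
4) 273.556ms=6/7b +91.185ms=2/7b
5) 364.742ms=8/7b +91.185ms=2/7b
6) 455.927ms=10/7b +91.185ms=2/7b
7) 547.112ms=12/7b +91.185ms=2/7b
8) 638.298ms=2b +119.681ms=3/8b
9) 757.979ms=19/8b +119.681ms=3/8b
10) 877.66ms=11/4b +398.936ms=5/4b
11) 1276.596ms=4b +159.574ms=1/2b
12) 1436.17ms=9/2b +159.574ms=1/2b
13) 1595.745ms=5b +319.149ms=1b
14) 1914.894ms=6b +91.185ms=2/7b
15) 2006.079ms=44/7b +91.185ms=2/7b
16) 2097.264ms=46/7b +91.185ms=2/7b
17) 2188.45ms=48/7b +91.185ms=2/7b
18) 2279.635ms=50/7b +91.185ms=2/7b
19) 2370.821ms=52/7b +91.185ms=2/7b
20) 2462.006ms=54/7b +91.185ms=2/7b
Σ=8b of 8 (188bpm 2/4) — PASS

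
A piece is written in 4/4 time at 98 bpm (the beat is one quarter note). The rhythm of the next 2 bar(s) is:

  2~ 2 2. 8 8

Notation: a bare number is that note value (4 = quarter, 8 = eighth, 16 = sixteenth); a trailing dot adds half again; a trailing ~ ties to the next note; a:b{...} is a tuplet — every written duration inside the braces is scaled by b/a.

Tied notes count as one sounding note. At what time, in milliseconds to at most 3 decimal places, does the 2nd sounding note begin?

note 2 onset = 4b = 2448.98ms

1. 0.0ms @ 0 + 2448.98ms (4)
2. 2448.98ms @ 4 + 1836.735ms (3)
3. 4285.714ms @ 7 + 306.122ms (1/2)
4. 4591.837ms @ 15/2 + 306.122ms (1/2)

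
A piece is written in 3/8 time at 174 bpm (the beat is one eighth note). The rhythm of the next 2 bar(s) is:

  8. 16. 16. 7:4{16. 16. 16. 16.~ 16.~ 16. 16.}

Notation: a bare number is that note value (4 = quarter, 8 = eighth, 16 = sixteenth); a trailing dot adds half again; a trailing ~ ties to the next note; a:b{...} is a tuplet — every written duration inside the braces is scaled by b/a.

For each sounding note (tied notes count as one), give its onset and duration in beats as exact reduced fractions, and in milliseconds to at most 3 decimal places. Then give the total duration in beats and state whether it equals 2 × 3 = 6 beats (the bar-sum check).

1) 0.0ms=0b +517.241ms=3/2b
2) 517.241ms=3/2b +258.621ms=3/4b
3) 775.862ms=9/4b +258.621ms=3/4b
4) 1034.483ms=3b +147.783ms=3/7b
5) 1182.266ms=24/7b +147.783ms=3/7b
6) 1330.049ms=27/7b +147.783ms=3/7b
7) 1477.833ms=30/7b +443.35ms=9/7b
8) 1921.182ms=39/7b +147.783ms=3/7b
Σ=6b of 6 (174bpm 3/8) — PASS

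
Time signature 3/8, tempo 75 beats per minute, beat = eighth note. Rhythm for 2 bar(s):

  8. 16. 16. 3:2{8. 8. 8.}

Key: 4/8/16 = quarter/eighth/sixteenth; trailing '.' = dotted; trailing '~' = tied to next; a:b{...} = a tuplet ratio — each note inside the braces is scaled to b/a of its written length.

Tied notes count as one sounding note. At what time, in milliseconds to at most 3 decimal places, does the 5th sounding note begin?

1. 0.0ms @ 0 + 1200.0ms (3/2)
2. 1200.0ms @ 3/2 + 600.0ms (3/4)
3. 1800.0ms @ 9/4 + 600.0ms (3/4)
4. 2400.0ms @ 3 + 800.0ms (1)
5. 3200.0ms @ 4 + 800.0ms (1)
6. 4000.0ms @ 5 + 800.0ms (1)

note 5 onset = 4b = 3200.0ms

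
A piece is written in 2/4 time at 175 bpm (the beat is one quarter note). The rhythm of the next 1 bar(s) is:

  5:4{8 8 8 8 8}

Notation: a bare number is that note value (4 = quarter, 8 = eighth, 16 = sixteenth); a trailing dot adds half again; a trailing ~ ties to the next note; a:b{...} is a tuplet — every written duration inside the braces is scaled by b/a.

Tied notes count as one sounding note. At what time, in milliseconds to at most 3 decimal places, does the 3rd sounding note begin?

1. 0.0ms @ 0 + 137.143ms (2/5)
2. 137.143ms @ 2/5 + 137.143ms (2/5)
3. 274.286ms @ 4/5 + 137.143ms (2/5)
4. 411.429ms @ 6/5 + 137.143ms (2/5)
5. 548.571ms @ 8/5 + 137.143ms (2/5)

note 3 onset = 4/5b = 274.286ms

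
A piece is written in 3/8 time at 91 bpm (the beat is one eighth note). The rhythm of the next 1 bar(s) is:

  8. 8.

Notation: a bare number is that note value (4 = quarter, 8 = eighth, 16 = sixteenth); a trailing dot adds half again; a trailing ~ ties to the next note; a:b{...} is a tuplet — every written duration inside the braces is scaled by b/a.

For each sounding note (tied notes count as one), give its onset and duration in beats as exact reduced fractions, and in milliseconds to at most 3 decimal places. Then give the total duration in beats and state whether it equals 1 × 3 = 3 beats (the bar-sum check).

1) 0.0ms=0b +989.011ms=3/2b
2) 989.011ms=3/2b +989.011ms=3/2b
Σ=3b of 3 (91bpm 3/8) — PASS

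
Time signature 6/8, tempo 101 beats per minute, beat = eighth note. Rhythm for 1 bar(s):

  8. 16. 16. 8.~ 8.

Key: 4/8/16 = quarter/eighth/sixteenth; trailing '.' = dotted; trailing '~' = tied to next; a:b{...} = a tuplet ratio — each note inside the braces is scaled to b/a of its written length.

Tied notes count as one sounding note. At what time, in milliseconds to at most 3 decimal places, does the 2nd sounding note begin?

1. 0.0ms @ 0 + 891.089ms (3/2)
2. 891.089ms @ 3/2 + 445.545ms (3/4)
3. 1336.634ms @ 9/4 + 445.545ms (3/4)
4. 1782.178ms @ 3 + 1782.178ms (3)

note 2 onset = 3/2b = 891.089ms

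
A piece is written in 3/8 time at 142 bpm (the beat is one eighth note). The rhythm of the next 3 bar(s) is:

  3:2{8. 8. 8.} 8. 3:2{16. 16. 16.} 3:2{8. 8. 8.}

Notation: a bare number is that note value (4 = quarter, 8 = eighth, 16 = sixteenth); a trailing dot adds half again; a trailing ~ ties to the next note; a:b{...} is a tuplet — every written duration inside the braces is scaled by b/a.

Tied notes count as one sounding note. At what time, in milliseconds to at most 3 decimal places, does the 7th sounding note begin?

1. 0.0ms @ 0 + 422.535ms (1)
2. 422.535ms @ 1 + 422.535ms (1)
3. 845.07ms @ 2 + 422.535ms (1)
4. 1267.606ms @ 3 + 633.803ms (3/2)
5. 1901.408ms @ 9/2 + 211.268ms (1/2)
6. 2112.676ms @ 5 + 211.268ms (1/2)
7. 2323.944ms @ 11/2 + 211.268ms (1/2)
8. 2535.211ms @ 6 + 422.535ms (1)
9. 2957.746ms @ 7 + 422.535ms (1)
10. 3380.282ms @ 8 + 422.535ms (1)

note 7 onset = 11/2b = 2323.944ms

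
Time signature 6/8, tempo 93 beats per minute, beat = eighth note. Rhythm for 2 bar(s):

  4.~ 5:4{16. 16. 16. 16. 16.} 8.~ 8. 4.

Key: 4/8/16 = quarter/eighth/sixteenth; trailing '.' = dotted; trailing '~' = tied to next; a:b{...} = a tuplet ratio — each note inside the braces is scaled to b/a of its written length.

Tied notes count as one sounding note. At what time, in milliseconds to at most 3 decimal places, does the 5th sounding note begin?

1. 0.0ms @ 0 + 2322.581ms (18/5)
2. 2322.581ms @ 18/5 + 387.097ms (3/5)
3. 2709.677ms @ 21/5 + 387.097ms (3/5)
4. 3096.774ms @ 24/5 + 387.097ms (3/5)
5. 3483.871ms @ 27/5 + 387.097ms (3/5)
6. 3870.968ms @ 6 + 1935.484ms (3)
7. 5806.452ms @ 9 + 1935.484ms (3)

note 5 onset = 27/5b = 3483.871ms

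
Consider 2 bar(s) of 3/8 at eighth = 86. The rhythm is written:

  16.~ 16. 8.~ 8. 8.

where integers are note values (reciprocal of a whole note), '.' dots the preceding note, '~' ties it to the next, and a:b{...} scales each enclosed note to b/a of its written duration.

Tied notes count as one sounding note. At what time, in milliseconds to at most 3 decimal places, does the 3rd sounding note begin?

1. 0.0ms @ 0 + 1046.512ms (3/2)
2. 1046.512ms @ 3/2 + 2093.023ms (3)
3. 3139.535ms @ 9/2 + 1046.512ms (3/2)

note 3 onset = 9/2b = 3139.535ms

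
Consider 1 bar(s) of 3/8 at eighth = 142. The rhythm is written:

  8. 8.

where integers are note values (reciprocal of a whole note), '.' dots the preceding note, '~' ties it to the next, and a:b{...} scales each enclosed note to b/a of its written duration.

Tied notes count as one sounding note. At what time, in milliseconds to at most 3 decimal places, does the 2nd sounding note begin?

1. 0.0ms @ 0 + 633.803ms (3/2)
2. 633.803ms @ 3/2 + 633.803ms (3/2)

note 2 onset = 3/2b = 633.803ms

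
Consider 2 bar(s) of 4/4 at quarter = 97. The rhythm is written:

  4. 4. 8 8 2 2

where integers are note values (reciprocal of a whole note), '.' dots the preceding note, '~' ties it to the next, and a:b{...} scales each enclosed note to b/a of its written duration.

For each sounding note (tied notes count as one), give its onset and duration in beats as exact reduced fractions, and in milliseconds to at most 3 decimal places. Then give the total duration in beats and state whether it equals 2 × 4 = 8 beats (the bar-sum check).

1) 0.0ms=0b +927.835ms=3/2b
2) 927.835ms=3/2b +927.835ms=3/2b
3) 1855.67ms=3b +309.278ms=1/2b
4) 2164.948ms=7/2b +309.278ms=1/2b
5) 2474.227ms=4b +1237.113ms=2b
6) 3711.34ms=6b +1237.113ms=2b
Σ=8b of 8 (97bpm 4/4) — PASS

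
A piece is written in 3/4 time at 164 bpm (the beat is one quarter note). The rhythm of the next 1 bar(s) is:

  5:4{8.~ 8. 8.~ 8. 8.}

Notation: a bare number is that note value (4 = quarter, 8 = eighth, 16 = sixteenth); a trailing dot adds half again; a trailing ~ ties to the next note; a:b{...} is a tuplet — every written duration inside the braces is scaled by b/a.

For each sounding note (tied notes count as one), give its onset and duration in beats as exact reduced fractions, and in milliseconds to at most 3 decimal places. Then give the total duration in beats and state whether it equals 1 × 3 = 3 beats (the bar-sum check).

1) 0.0ms=0b +439.024ms=6/5b
2) 439.024ms=6/5b +439.024ms=6/5b
3) 878.049ms=12/5b +219.512ms=3/5b
Σ=3b of 3 (164bpm 3/4) — PASS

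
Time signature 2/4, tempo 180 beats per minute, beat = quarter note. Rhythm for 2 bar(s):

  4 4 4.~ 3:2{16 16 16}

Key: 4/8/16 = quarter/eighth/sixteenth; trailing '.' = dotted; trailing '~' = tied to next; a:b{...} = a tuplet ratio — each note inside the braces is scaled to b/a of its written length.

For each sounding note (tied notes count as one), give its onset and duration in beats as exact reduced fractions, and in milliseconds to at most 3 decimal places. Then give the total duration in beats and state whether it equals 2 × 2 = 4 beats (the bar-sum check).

1) 0.0ms=0b +333.333ms=1b
2) 333.333ms=1b +333.333ms=1b
3) 666.667ms=2b +555.556ms=5/3b
4) 1222.222ms=11/3b +55.556ms=1/6b
5) 1277.778ms=23/6b +55.556ms=1/6b
Σ=4b of 4 (180bpm 2/4) — PASS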